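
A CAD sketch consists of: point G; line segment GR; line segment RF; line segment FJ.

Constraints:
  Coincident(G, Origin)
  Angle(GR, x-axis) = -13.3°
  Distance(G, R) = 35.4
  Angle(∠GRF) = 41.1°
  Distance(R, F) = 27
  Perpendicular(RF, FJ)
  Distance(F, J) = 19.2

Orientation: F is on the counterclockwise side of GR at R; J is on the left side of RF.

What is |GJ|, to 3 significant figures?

4.08

∠GRF = 41.1°, so RF runs at -13.3° + (180° − 41.1°) = 126° from the x-axis; with |RF| = 27.0, F = R + 27.0·(cos 126°, sin 126°) = (18.7, 13.8). RF is perpendicular to FJ; with |FJ| = 19.2 on the left of RF, J = F + 19.2·(-0.813, -0.582) = (3.12, 2.63). Then |GJ| = |J − G| = 4.08.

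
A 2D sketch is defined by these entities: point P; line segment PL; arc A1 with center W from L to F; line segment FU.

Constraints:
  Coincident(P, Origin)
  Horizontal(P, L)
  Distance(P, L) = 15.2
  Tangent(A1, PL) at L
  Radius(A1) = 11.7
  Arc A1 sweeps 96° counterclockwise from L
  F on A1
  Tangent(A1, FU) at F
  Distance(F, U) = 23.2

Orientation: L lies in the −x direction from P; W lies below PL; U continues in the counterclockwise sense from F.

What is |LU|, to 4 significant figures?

37.16

On A1, L sits at bearing 90° from W; a 96° counterclockwise sweep puts F at bearing 186°, so F = W + 11.7·(cos 186°, sin 186°) = (-26.84, -12.92). A1 meets FU tangentially, so WF is at right angles to FU, so FU runs along (−sin 186°, cos 186°); with |FU| = 23.2, U = (-24.41, -36.00). Then |LU| = |U − L| = 37.16.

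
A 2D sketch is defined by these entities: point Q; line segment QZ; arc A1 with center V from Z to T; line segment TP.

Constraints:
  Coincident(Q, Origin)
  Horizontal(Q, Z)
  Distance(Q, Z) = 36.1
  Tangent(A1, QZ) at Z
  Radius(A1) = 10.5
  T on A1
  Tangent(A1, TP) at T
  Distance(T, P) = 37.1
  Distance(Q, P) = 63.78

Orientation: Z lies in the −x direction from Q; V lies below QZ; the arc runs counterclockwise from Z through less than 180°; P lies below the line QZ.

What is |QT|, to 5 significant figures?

48.017

Checks: ∠(VZ, ZQ) = 90.00° ✓; |VT| = 10.50 ✓; ∠(VT, TP) = 90.00° ✓; |TP| = 37.10 ✓; |QP| = 63.78 ✓.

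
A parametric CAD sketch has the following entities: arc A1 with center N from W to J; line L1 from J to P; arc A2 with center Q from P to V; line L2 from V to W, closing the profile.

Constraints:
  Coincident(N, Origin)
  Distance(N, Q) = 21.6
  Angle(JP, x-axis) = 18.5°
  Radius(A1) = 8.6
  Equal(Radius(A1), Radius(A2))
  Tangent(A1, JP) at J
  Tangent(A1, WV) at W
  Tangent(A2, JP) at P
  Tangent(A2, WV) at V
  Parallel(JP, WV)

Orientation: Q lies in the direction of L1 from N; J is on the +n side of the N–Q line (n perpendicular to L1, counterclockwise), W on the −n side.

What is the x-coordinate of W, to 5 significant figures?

2.7288

N is at the origin and Q lies 21.6 along u from N, so Q = 21.6·u = (20.484, 6.8538). Tangency of A1 to both parallel lines with radius 8.6 puts J and W at N ± 8.6·n: J = (-2.7288, 8.1556), W = (2.7288, -8.1556). So W.x = 2.7288.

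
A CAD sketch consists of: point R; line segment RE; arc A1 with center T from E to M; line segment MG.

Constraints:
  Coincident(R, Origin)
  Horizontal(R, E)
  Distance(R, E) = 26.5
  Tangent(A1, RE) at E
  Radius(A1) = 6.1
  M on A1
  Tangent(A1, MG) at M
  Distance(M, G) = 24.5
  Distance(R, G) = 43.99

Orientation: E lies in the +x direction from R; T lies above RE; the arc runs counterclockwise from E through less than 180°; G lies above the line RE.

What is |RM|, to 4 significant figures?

33.22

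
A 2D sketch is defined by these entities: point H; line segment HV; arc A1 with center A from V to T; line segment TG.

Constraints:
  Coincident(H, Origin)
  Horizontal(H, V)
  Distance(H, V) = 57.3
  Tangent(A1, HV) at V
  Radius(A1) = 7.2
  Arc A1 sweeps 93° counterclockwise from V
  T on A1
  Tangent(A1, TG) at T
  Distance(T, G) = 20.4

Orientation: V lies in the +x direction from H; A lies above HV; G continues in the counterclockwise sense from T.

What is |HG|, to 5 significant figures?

69.308

On A1, V sits at bearing -90° from A; a 93° counterclockwise sweep puts T at bearing 3°, so T = A + 7.2·(cos 3°, sin 3°) = (64.490, 7.5768). The tangent condition forces AT to be normal to TG, so TG runs along (−sin 3°, cos 3°); with |TG| = 20.4, G = (63.422, 27.949). Then |HG| = |G − H| = 69.308.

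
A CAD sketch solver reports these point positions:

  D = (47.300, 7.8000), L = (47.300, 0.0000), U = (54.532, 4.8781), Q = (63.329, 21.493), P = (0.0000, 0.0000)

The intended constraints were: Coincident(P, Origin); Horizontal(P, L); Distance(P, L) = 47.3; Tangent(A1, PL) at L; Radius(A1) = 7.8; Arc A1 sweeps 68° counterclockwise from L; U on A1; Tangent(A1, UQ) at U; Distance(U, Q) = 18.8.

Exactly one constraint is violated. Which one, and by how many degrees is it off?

Tangent(A1, UQ) at U — off by 5.90°.

P = (0.00, 0.00) ✓; P.y = 0.00, L.y = 0.00 ✓; |PL| = 47.30 ✓; ∠(DL, LP) = 90.00° ✓; |DL| = 7.800 ✓; bearing(D→U) − bearing(D→L) = 68.00° ✓; |DU| = 7.800 ✓; ∠(DU, UQ) = 95.90° ✗; |UQ| = 18.80 ✓.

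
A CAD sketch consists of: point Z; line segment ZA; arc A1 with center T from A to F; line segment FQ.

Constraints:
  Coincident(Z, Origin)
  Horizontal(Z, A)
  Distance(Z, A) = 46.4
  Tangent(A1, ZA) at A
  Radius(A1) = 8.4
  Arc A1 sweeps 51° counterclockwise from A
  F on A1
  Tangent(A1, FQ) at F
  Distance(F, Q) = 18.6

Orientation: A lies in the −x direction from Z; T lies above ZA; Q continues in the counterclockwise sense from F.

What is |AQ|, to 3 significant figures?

25.3

Z is at the origin; Z and A share the same y with |ZA| = 46.4 and A on the −x side, so A = (-46.4, 0.00). Since A1 is tangent to ZA there, TA ⟂ ZA, so T = A + (0, 8.4) = (-46.4, 8.40). On A1, A sits at bearing -90° from T; a 51° counterclockwise sweep puts F at bearing -39°, so F = T + 8.4·(cos -39°, sin -39°) = (-39.9, 3.11). Since A1 is tangent to FQ there, TF ⟂ FQ, so FQ runs along (−sin -39°, cos -39°); with |FQ| = 18.6, Q = (-28.2, 17.6). Then |AQ| = |Q − A| = 25.3.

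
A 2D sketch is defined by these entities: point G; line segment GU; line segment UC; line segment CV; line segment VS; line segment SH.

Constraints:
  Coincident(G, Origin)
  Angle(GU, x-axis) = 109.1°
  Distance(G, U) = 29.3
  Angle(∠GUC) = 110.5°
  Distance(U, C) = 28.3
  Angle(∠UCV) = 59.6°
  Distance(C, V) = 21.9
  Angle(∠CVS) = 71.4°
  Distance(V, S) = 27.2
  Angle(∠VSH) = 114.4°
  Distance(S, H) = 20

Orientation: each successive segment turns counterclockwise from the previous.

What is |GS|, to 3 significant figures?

30.6

∠UCV = 59.6° gives CV at -61.0° from the x-axis; with |CV| = 21.9, V = (-27.3, 9.22). ∠CVS = 71.4° gives VS at 47.6° from the x-axis; with |VS| = 27.2, S = (-8.92, 29.3). Then |GS| = |S − G| = 30.6.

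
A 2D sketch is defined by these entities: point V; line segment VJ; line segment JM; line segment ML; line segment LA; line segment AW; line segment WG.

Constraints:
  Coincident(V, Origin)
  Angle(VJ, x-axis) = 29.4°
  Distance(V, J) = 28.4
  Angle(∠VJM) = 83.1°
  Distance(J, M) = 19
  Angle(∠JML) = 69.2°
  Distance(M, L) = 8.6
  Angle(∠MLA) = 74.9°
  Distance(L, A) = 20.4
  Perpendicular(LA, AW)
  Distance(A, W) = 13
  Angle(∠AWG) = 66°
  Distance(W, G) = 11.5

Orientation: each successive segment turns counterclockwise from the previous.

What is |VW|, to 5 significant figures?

42.802

V is at the origin; VJ runs at 29.4° with length 28.4, so J = (24.742, 13.942). ∠VJM = 83.1° gives JM at 126.30° from the x-axis; with |JM| = 19.0, M = (13.494, 29.254). ∠JML = 69.2° gives ML at -122.90° from the x-axis; with |ML| = 8.6, L = (8.8229, 22.034). ∠MLA = 74.9° gives LA at -17.800° from the x-axis; with |LA| = 20.4, A = (28.246, 15.797). The perpendicularity gives AW at right angles to LA, so AW runs at 72.200°; with |AW| = 13.0, W = (32.220, 28.175). Then |VW| = |W − V| = 42.802.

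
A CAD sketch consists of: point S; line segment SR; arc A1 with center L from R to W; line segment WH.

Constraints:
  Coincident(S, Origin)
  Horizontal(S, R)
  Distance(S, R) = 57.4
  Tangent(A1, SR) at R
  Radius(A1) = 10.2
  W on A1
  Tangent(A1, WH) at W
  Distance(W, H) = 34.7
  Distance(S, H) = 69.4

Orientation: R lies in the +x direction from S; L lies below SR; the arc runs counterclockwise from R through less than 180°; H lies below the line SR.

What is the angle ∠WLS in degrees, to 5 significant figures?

17.868°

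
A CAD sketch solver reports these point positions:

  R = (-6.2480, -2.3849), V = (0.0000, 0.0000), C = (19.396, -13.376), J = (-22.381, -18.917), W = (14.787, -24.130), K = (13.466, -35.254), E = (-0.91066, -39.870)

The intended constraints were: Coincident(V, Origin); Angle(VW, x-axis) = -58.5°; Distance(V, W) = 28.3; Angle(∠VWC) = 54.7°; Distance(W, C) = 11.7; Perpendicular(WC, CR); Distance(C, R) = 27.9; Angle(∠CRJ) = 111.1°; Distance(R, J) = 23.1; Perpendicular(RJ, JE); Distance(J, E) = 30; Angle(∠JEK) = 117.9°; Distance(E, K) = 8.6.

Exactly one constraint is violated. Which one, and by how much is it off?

Distance(E, K) = 8.6 — off by 6.50.

V = (0.00, 0.00) ✓; VW at -58.50° ✓; |VW| = 28.30 ✓; ∠VWC = 54.70° ✓; |WC| = 11.70 ✓; ∠(WC, CR) = 90.00° ✓; |CR| = 27.90 ✓; ∠CRJ = 111.1° ✓; |RJ| = 23.10 ✓; ∠(RJ, JE) = 90.00° ✓; |JE| = 30.00 ✓; ∠JEK = 117.9° ✓; |EK| = 15.10 ✗.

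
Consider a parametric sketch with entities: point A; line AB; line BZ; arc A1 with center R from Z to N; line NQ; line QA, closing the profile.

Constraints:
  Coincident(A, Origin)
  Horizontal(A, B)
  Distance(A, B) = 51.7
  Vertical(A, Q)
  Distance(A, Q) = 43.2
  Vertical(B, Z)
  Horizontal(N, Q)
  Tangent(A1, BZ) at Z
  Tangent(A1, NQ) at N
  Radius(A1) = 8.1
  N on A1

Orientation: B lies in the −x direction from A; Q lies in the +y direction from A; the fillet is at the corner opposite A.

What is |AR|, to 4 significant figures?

55.97

A is at the origin; A and B share the same y with |AB| = 51.7 and B on the −x side, so B = (-51.70, 0.000). AQ is vertical with |AQ| = 43.2 and Q on the +y side, so Q = (0.000, 43.20). The virtual corner opposite A is at (-51.70, 43.20). Tangency of A1 to BZ means the radius RZ is perpendicular to BZ and tangency of A1 to NQ means the radius RN is perpendicular to NQ, with radius 8.1, so the center R sits 8.1 in from both sides at R = (-43.60, 35.10). Then |AR| = |R − A| = 55.97.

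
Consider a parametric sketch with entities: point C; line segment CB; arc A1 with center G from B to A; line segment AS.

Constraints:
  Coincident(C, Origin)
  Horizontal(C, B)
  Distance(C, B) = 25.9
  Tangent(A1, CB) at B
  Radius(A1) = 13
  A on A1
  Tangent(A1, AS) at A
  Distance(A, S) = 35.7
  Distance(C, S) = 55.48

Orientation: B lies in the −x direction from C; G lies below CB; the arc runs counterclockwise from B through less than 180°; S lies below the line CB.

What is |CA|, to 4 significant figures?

41.98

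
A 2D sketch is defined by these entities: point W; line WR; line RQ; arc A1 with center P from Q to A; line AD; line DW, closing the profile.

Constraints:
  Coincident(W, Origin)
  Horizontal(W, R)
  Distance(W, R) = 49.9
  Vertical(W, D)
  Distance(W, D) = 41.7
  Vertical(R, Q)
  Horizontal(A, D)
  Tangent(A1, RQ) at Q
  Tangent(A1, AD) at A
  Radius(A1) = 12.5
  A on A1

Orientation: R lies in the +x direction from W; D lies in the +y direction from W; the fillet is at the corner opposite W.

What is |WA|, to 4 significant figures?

56.01

W is at the origin; W and R share the same y with |WR| = 49.9 and R on the +x side, so R = (49.90, 0.000). WD is vertical with |WD| = 41.7 and D on the +y side, so D = (0.000, 41.70). The virtual corner opposite W is at (49.90, 41.70). Tangency of A1 to RQ means the radius PQ is perpendicular to RQ and the tangent condition forces PA to be normal to AD, with radius 12.5, so the center P sits 12.5 in from both sides at P = (37.40, 29.20). That places the tangent points at Q = (49.90, 29.20) on RQ and A = (37.40, 41.70) on AD. Then |WA| = |A − W| = 56.01.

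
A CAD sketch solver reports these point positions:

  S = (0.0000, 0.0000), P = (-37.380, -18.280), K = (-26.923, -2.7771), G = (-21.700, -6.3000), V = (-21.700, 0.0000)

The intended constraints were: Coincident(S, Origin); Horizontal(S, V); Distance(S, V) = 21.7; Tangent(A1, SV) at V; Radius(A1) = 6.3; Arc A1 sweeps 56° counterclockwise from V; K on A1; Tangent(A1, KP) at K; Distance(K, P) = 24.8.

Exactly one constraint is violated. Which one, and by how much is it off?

Distance(K, P) = 24.8 — off by 6.10.

S = (0.00, 0.00) ✓; S.y = 0.00, V.y = 0.00 ✓; |SV| = 21.70 ✓; ∠(GV, VS) = 90.00° ✓; |GV| = 6.300 ✓; bearing(G→K) − bearing(G→V) = 56.00° ✓; |GK| = 6.300 ✓; ∠(GK, KP) = 90.00° ✓; |KP| = 18.70 ✗.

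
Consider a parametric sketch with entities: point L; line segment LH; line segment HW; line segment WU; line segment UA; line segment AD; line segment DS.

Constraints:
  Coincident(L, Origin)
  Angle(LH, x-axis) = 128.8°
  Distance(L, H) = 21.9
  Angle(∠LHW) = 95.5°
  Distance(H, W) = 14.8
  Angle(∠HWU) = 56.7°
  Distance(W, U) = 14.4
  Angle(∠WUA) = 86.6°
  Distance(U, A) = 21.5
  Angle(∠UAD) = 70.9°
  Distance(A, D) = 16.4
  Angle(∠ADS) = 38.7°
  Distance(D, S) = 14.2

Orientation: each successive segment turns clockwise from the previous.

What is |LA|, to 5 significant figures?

24.069

∠HWU = 56.7° gives WU at -79.000° from the x-axis; with |WU| = 14.4, U = (-0.38272, 13.269). ∠WUA = 86.6° gives UA at -172.40° from the x-axis; with |UA| = 21.5, A = (-21.694, 10.425). Then |LA| = |A − L| = 24.069.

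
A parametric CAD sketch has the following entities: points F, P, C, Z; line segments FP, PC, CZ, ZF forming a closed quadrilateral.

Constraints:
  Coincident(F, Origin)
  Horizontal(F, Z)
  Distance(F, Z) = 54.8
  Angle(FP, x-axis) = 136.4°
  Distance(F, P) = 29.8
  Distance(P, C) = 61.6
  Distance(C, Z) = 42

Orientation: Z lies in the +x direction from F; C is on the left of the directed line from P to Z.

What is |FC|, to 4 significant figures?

53.51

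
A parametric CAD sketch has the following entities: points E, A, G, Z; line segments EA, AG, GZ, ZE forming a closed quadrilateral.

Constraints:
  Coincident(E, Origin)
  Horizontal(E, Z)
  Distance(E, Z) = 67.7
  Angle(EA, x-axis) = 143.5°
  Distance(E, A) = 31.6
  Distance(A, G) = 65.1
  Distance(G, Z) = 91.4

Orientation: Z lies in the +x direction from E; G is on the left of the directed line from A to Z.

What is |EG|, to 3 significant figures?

73.2

E is at the origin; E and Z share the same y with |EZ| = 67.7 and Z in +x, so Z = (67.7, 0). EA runs at 143.5° with |EA| = 31.6, so A = (-25.4, 18.8). G is determined by |AG| = 65.1 and |GZ| = 91.4 together: it lies at the intersection of circle(A, 65.1) and circle(Z, 91.4). With |AZ| = 95.0, the foot of the radical line on AZ is 25.8 from A and the perpendicular offset is √(65.1² − 25.8²) = 59.8. Taking the left-of-AZ solution: G = (11.7, 72.3).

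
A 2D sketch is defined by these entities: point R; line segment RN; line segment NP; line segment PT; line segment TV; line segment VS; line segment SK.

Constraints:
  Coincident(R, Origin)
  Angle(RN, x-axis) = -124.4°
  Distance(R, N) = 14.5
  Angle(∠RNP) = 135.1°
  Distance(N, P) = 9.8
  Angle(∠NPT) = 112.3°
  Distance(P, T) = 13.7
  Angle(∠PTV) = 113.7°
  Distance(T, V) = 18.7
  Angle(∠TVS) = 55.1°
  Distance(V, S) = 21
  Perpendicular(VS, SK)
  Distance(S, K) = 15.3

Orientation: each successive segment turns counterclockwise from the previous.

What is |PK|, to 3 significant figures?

4.09

R is at the origin; RN runs at -124.4° with length 14.5, so N = (-8.19, -12.0). ∠RNP = 135.1° gives NP at -79.5° from the x-axis; with |NP| = 9.8, P = (-6.41, -21.6). ∠NPT = 112.3° gives PT at -11.8° from the x-axis; with |PT| = 13.7, T = (7.00, -24.4). ∠PTV = 113.7° gives TV at 54.5° from the x-axis; with |TV| = 18.7, V = (17.9, -9.18). ∠TVS = 55.1° gives VS at 179° from the x-axis; with |VS| = 21.0, S = (-3.14, -8.96). VS ⟂ SK, so SK runs at -90.6°; with |SK| = 15.3, K = (-3.30, -24.3). Then |PK| = |K − P| = 4.09.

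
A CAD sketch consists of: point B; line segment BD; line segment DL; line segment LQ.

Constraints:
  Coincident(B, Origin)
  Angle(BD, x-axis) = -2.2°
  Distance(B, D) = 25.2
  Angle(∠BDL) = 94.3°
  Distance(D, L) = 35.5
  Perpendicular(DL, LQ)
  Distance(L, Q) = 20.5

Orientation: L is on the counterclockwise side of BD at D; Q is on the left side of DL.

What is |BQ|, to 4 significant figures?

37.67

B is at the origin; BD runs at -2.2° with length 25.2, so D = 25.2·(cos -2.2°, sin -2.2°) = (25.18, -0.9674). ∠BDL = 94.3°, so DL runs at -2.2° + (180° − 94.3°) = 83.50° from the x-axis; with |DL| = 35.5, L = D + 35.5·(cos 83.50°, sin 83.50°) = (29.20, 34.30). DL ⟂ LQ; with |LQ| = 20.5 on the left of DL, Q = L + 20.5·(-0.9936, 0.1132) = (8.832, 36.63). Then |BQ| = |Q − B| = 37.67.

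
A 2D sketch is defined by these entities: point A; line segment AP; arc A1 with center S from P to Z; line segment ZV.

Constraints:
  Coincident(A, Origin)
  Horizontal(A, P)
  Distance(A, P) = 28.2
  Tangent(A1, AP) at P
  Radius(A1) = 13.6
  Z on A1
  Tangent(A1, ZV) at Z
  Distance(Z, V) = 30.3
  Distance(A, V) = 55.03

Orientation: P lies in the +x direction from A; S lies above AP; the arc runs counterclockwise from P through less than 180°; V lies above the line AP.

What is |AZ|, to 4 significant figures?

44.90

Checks: |SZ| = 13.60 ✓; ∠(SZ, ZV) = 90.00° ✓; |ZV| = 30.30 ✓; |AV| = 55.03 ✓.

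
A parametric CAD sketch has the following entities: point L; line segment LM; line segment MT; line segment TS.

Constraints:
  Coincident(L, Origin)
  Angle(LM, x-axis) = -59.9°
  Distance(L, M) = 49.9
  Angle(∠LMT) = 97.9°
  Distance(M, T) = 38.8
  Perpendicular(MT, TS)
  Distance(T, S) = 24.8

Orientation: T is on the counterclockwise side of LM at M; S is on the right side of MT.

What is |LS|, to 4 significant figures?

87.15

L is at the origin; LM runs at -59.9° with length 49.9, so M = 49.9·(cos -59.9°, sin -59.9°) = (25.03, -43.17). ∠LMT = 97.9°, so MT runs at -59.9° + (180° − 97.9°) = 22.20° from the x-axis; with |MT| = 38.8, T = M + 38.8·(cos 22.20°, sin 22.20°) = (60.95, -28.51). MT is perpendicular to TS; with |TS| = 24.8 on the right of MT, S = T + 24.8·(0.3778, -0.9259) = (70.32, -51.47). Then |LS| = |S − L| = 87.15.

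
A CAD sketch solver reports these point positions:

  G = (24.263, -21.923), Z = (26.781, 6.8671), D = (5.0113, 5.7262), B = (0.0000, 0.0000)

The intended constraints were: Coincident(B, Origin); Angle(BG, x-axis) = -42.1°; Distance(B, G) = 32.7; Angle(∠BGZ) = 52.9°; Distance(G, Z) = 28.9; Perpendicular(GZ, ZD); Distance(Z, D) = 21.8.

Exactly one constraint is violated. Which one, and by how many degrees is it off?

Perpendicular(GZ, ZD) — off by 8.00°.

B = (0.00, 0.00) ✓; BG at -42.10° ✓; |BG| = 32.70 ✓; ∠BGZ = 52.90° ✓; |GZ| = 28.90 ✓; ∠(GZ, ZD) = 98.00° ✗; |ZD| = 21.80 ✓.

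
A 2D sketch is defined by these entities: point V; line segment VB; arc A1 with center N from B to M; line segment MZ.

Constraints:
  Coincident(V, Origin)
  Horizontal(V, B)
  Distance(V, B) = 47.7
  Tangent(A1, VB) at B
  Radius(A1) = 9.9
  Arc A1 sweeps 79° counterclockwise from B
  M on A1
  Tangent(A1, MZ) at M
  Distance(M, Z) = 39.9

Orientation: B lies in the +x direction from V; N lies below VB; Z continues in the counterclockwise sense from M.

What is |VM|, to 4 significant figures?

38.82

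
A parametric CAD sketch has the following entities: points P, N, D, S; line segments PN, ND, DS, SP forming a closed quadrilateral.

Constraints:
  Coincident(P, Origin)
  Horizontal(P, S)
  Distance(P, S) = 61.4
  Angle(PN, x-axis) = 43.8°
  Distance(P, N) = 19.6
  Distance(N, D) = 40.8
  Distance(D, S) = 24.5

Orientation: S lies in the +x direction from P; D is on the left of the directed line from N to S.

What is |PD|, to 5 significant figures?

58.597

Checks: |PS| = 61.40 ✓; |PN| = 19.60 ✓; |ND| = 40.80 ✓; |DS| = 24.50 ✓.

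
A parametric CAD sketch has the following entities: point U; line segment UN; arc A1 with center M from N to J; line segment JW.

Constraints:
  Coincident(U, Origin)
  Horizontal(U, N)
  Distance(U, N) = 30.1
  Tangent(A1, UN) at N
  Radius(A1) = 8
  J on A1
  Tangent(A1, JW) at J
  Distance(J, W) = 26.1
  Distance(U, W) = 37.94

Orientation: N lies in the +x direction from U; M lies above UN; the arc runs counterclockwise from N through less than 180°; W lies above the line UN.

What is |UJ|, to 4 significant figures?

38.48

U is at the origin; U and N share the same y with |UN| = 30.1 and N on the +x side, so N = (30.10, 0.000). A1 meets UN tangentially, so MN is at right angles to UN, so M = N + (0, 8) = (30.10, 8.000). Since MJ ⟂ JW (tangency), |MW| = √(8.0² + 26.1²) = 27.30 regardless of where J sits on A1. So W lies on both circle(U, 37.94) and circle(M, 27.30); the above-UN intersection is W = (18.90, 32.90). J is the foot of the tangent from W: J = (36.11, 13.28).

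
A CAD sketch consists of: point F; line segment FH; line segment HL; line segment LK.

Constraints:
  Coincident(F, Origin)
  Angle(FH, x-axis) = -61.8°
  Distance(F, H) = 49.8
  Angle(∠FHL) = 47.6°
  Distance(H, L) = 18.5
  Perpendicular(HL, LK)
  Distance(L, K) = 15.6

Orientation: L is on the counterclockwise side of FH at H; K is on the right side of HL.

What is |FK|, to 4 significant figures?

54.50

F is at the origin; FH runs at -61.8° with length 49.8, so H = 49.8·(cos -61.8°, sin -61.8°) = (23.53, -43.89). ∠FHL = 47.6°, so HL runs at -61.8° + (180° − 47.6°) = 70.60° from the x-axis; with |HL| = 18.5, L = H + 18.5·(cos 70.60°, sin 70.60°) = (29.68, -26.44). HL ⟂ LK; with |LK| = 15.6 on the right of HL, K = L + 15.6·(0.9432, -0.3322) = (44.39, -31.62). Then |FK| = |K − F| = 54.50.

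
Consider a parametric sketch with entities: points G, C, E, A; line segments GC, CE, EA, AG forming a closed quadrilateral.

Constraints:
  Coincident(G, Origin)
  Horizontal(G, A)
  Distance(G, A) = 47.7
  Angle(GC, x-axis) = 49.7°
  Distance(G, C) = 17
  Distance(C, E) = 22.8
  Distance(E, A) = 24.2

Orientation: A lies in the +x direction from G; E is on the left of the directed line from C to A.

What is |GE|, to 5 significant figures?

38.109

Checks: |CE| = 22.80 ✓; |EA| = 24.20 ✓.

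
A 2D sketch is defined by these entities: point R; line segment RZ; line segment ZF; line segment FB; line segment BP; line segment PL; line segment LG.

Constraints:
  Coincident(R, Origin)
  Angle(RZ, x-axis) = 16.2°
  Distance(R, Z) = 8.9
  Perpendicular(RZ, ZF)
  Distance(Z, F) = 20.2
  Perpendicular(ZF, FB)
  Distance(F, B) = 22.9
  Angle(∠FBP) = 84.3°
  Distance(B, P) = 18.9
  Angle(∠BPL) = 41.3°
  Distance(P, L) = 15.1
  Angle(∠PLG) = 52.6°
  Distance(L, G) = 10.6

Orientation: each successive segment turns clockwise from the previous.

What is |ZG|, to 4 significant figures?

26.44

R is at the origin; RZ runs at 16.2° with length 8.9, so Z = (8.547, 2.483). RZ ⟂ ZF, so ZF runs at -73.80°; with |ZF| = 20.2, F = (14.18, -16.91). The perpendicularity gives FB at right angles to ZF, so FB runs at -163.8°; with |FB| = 22.9, B = (-7.808, -23.30). ∠FBP = 84.3° gives BP at 100.5° from the x-axis; with |BP| = 18.9, P = (-11.25, -4.720). ∠BPL = 41.3° gives PL at -38.20° from the x-axis; with |PL| = 15.1, L = (0.6137, -14.06). ∠PLG = 52.6° gives LG at -165.6° from the x-axis; with |LG| = 10.6, G = (-9.653, -16.69). Then |ZG| = |G − Z| = 26.44.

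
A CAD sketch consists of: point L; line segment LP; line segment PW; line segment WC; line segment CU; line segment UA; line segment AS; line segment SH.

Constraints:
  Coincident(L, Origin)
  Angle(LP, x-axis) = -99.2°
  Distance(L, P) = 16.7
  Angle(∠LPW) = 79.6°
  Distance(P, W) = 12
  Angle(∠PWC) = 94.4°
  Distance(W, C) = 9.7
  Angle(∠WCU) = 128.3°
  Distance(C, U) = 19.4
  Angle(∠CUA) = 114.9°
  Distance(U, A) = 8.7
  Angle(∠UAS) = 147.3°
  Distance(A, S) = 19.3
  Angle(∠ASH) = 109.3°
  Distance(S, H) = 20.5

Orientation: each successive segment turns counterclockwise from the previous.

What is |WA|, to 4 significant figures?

29.08

L is at the origin; LP runs at -99.2° with length 16.7, so P = (-2.670, -16.49). ∠LPW = 79.6° gives PW at 1.200° from the x-axis; with |PW| = 12.0, W = (9.327, -16.23). ∠PWC = 94.4° gives WC at 86.80° from the x-axis; with |WC| = 9.7, C = (9.869, -6.549). ∠WCU = 128.3° gives CU at 138.5° from the x-axis; with |CU| = 19.4, U = (-4.661, 6.306). ∠CUA = 114.9° gives UA at -156.4° from the x-axis; with |UA| = 8.7, A = (-12.63, 2.823). Then |WA| = |A − W| = 29.08.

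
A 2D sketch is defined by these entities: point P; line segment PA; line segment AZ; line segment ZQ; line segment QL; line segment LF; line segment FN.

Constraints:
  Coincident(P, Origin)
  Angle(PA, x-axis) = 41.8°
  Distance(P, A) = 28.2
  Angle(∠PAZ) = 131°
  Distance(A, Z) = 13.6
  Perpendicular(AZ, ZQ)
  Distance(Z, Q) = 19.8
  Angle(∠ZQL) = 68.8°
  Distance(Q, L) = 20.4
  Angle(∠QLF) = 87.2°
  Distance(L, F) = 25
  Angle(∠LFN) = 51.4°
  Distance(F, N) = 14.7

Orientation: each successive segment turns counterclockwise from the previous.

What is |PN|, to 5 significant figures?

35.336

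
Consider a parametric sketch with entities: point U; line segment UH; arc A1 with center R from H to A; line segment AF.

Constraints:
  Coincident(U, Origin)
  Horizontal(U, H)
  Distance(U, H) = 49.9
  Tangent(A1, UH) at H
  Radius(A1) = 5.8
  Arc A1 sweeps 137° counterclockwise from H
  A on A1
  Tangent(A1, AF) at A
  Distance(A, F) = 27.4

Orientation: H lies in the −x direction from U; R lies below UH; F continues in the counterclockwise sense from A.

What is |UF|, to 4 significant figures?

44.37

U is at the origin; U and H share the same y with |UH| = 49.9 and H on the −x side, so H = (-49.90, 0.000). The tangent condition forces RH to be normal to UH, so R = H + (0, -5.8) = (-49.90, -5.800). On A1, H sits at bearing 90° from R; a 137° counterclockwise sweep puts A at bearing 227°, so A = R + 5.8·(cos 227°, sin 227°) = (-53.86, -10.04). Tangency of A1 to AF means the radius RA is perpendicular to AF, so AF runs along (−sin 227°, cos 227°); with |AF| = 27.4, F = (-33.82, -28.73). Then |UF| = |F − U| = 44.37.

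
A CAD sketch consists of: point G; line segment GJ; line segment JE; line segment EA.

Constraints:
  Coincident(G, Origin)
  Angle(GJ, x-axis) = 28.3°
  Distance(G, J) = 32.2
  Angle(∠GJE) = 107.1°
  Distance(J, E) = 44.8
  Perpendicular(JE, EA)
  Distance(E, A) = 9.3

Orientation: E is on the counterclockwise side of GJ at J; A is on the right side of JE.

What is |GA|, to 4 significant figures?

67.46

∠GJE = 107.1°, so JE runs at 28.3° + (180° − 107.1°) = 101.2° from the x-axis; with |JE| = 44.8, E = J + 44.8·(cos 101.2°, sin 101.2°) = (19.65, 59.21). JE ⟂ EA; with |EA| = 9.3 on the right of JE, A = E + 9.3·(0.9810, 0.1942) = (28.77, 61.02). Then |GA| = |A − G| = 67.46.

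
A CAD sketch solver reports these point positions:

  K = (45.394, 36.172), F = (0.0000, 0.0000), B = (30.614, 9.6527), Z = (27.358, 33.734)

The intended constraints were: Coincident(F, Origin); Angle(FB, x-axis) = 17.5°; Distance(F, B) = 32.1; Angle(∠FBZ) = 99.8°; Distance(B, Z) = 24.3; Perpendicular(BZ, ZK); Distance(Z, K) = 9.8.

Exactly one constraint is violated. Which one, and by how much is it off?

Distance(Z, K) = 9.8 — off by 8.40.

F = (0.00, 0.00) ✓; FB at 17.50° ✓; |FB| = 32.10 ✓; ∠FBZ = 99.80° ✓; |BZ| = 24.30 ✓; ∠(BZ, ZK) = 90.00° ✓; |ZK| = 18.20 ✗.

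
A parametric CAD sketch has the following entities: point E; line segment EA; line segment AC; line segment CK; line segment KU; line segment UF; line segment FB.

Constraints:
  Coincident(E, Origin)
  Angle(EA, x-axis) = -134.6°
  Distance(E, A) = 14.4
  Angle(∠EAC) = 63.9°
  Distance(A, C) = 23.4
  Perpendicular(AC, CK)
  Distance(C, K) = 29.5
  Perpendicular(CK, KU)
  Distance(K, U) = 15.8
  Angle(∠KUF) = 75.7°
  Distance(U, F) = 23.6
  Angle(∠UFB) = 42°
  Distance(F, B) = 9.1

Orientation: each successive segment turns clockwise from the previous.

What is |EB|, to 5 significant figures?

11.460

E is at the origin; EA runs at -134.6° with length 14.4, so A = (-10.111, -10.253). ∠EAC = 63.9° gives AC at 109.30° from the x-axis; with |AC| = 23.4, C = (-17.845, 11.832). AC ⟂ CK, so CK runs at 19.300°; with |CK| = 29.5, K = (9.9971, 21.582). CK is perpendicular to KU, so KU runs at -70.700°; with |KU| = 15.8, U = (15.219, 6.6699). ∠KUF = 75.7° gives UF at -175.00° from the x-axis; with |UF| = 23.6, F = (-8.2910, 4.6130). ∠UFB = 42.0° gives FB at 47.000° from the x-axis; with |FB| = 9.1, B = (-2.0848, 11.268). Then |EB| = |B − E| = 11.460.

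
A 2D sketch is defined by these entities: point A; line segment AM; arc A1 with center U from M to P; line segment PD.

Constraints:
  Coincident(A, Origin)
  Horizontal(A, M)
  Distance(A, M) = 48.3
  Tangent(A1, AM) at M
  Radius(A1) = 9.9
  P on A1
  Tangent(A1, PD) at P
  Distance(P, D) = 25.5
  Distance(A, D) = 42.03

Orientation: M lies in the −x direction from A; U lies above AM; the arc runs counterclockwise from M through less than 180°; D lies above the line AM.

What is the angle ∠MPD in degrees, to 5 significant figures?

145.97°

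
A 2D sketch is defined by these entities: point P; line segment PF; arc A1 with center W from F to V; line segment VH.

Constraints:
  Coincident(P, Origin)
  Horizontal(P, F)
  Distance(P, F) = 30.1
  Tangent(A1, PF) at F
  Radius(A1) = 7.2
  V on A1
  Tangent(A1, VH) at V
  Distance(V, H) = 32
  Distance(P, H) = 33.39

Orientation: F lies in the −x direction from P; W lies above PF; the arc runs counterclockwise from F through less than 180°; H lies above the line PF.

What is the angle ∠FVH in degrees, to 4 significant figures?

148.8°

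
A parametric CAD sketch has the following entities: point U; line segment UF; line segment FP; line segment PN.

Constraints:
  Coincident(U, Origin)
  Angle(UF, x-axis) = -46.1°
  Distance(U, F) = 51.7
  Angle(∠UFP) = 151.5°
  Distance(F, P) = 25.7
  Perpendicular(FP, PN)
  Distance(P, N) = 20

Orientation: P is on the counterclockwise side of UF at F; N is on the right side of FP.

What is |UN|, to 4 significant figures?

84.00

U is at the origin; UF runs at -46.1° with length 51.7, so F = 51.7·(cos -46.1°, sin -46.1°) = (35.85, -37.25). ∠UFP = 151.5°, so FP runs at -46.1° + (180° − 151.5°) = -17.60° from the x-axis; with |FP| = 25.7, P = F + 25.7·(cos -17.60°, sin -17.60°) = (60.35, -45.02). The perpendicularity gives PN at right angles to FP; with |PN| = 20.0 on the right of FP, N = P + 20.0·(-0.3024, -0.9532) = (54.30, -64.09). Then |UN| = |N − U| = 84.00.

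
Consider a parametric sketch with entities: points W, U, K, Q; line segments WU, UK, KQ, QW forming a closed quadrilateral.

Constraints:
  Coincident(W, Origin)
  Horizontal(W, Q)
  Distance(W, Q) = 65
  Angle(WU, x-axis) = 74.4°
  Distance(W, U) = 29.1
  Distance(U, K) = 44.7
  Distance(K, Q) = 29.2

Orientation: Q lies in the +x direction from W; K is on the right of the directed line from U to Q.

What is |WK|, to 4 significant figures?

37.02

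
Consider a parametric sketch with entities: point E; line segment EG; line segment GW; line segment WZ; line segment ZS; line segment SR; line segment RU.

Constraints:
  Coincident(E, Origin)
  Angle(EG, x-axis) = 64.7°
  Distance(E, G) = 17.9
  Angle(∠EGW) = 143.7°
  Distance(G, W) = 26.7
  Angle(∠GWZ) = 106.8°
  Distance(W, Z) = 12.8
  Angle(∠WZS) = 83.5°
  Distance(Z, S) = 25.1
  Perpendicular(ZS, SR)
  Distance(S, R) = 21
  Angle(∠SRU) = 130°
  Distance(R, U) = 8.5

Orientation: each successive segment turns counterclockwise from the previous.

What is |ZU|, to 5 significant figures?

32.340

E is at the origin; EG runs at 64.7° with length 17.9, so G = (7.6497, 16.183). ∠EGW = 143.7° gives GW at 101.00° from the x-axis; with |GW| = 26.7, W = (2.5551, 42.393). ∠GWZ = 106.8° gives WZ at 174.20° from the x-axis; with |WZ| = 12.8, Z = (-10.179, 43.686). ∠WZS = 83.5° gives ZS at -89.300° from the x-axis; with |ZS| = 25.1, S = (-9.8727, 18.588). ZS is perpendicular to SR, so SR runs at 0.70000°; with |SR| = 21.0, R = (11.126, 18.844). ∠SRU = 130.0° gives RU at 50.700° from the x-axis; with |RU| = 8.5, U = (16.509, 25.422). Then |ZU| = |U − Z| = 32.340.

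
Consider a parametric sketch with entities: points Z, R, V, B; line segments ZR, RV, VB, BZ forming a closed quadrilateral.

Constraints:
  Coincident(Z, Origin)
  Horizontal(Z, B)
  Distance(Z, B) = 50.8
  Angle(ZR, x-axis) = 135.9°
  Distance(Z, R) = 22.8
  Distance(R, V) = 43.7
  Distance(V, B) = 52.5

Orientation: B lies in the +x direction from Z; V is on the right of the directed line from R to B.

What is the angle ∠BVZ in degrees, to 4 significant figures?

72.93°

Checks: |RV| = 43.70 ✓; |VB| = 52.50 ✓.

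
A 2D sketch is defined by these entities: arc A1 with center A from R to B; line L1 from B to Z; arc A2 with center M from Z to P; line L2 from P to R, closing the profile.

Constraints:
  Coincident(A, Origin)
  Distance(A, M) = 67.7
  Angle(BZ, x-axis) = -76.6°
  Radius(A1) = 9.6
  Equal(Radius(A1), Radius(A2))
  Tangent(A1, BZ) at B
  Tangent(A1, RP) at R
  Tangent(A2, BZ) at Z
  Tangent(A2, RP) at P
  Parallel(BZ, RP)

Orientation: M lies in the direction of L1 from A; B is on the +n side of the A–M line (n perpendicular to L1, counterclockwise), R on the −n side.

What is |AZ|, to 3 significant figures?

68.4

The slot axis is L1's direction at -76.6°, so u = (cos -76.6°, sin -76.6°) = (0.232, -0.973) and n = (−sin -76.6°, cos -76.6°) = (0.973, 0.232). A is at the origin and M lies 67.7 along u from A, so M = 67.7·u = (15.7, -65.9). Tangency of A1 to both parallel lines with radius 9.6 puts B and R at A ± 9.6·n: B = (9.34, 2.22), R = (-9.34, -2.22). Equal radii place Z and P the same way about M: Z = M + 9.6·n = (25.0, -63.6), P = M − 9.6·n = (6.35, -68.1). Then |AZ| = |Z − A| = 68.4.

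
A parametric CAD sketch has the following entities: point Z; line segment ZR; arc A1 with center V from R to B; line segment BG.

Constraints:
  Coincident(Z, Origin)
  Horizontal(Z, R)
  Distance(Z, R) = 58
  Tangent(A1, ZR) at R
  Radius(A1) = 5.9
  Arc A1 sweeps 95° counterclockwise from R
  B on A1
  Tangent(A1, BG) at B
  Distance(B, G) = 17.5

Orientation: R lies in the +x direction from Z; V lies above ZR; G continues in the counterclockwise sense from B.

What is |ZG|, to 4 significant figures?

66.76

Z is at the origin; Z and R share the same y with |ZR| = 58.0 and R on the +x side, so R = (58.00, 0.000). Tangency of A1 to ZR means the radius VR is perpendicular to ZR, so V = R + (0, 5.9) = (58.00, 5.900). On A1, R sits at bearing -90° from V; a 95° counterclockwise sweep puts B at bearing 5°, so B = V + 5.9·(cos 5°, sin 5°) = (63.88, 6.414). Tangency of A1 to BG means the radius VB is perpendicular to BG, so BG runs along (−sin 5°, cos 5°); with |BG| = 17.5, G = (62.35, 23.85). Then |ZG| = |G − Z| = 66.76.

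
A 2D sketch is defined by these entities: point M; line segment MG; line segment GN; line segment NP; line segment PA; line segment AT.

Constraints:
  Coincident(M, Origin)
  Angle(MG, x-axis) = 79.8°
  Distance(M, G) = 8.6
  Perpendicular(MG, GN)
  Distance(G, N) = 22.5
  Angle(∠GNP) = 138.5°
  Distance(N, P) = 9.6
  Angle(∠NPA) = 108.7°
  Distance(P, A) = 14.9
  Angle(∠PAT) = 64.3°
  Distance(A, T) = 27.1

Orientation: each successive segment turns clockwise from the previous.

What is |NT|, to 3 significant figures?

16.5

∠NPA = 108.7° gives PA at -123° from the x-axis; with |PA| = 14.9, A = (21.5, -15.6). ∠PAT = 64.3° gives AT at 121° from the x-axis; with |AT| = 27.1, T = (7.42, 7.61). Then |NT| = |T − N| = 16.5.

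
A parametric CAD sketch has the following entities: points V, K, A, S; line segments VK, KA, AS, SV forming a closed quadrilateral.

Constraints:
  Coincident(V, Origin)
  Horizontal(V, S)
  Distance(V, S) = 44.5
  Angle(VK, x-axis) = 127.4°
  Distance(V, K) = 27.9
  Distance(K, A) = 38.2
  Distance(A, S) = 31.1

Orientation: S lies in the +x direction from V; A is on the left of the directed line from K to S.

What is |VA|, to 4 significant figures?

29.59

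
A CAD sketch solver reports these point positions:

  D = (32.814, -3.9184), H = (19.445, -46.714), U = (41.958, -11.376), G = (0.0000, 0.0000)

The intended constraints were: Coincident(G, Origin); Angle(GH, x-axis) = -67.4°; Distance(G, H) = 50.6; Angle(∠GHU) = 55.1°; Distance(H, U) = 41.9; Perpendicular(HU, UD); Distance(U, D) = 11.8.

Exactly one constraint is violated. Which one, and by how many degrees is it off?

Perpendicular(HU, UD) — off by 6.70°.

G = (0.00, 0.00) ✓; GH at -67.40° ✓; |GH| = 50.60 ✓; ∠GHU = 55.10° ✓; |HU| = 41.90 ✓; ∠(HU, UD) = 83.30° ✗; |UD| = 11.80 ✓.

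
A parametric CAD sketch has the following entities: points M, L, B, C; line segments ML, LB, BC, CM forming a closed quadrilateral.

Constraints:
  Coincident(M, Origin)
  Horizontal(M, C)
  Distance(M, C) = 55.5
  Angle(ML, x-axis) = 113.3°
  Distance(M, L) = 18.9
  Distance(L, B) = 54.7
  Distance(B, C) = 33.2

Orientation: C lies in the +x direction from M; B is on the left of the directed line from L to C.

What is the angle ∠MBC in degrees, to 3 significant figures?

72.9°

M is at the origin; MC is horizontal with |MC| = 55.5 and C in +x, so C = (55.5, 0). ML runs at 113.3° with |ML| = 18.9, so L = (-7.48, 17.4). B is determined by |LB| = 54.7 and |BC| = 33.2 together: it lies at the intersection of circle(L, 54.7) and circle(C, 33.2). With |LC| = 65.3, the foot of the radical line on LC is 47.1 from L and the perpendicular offset is √(54.7² − 47.1²) = 27.8. Taking the left-of-LC solution: B = (45.3, 31.6).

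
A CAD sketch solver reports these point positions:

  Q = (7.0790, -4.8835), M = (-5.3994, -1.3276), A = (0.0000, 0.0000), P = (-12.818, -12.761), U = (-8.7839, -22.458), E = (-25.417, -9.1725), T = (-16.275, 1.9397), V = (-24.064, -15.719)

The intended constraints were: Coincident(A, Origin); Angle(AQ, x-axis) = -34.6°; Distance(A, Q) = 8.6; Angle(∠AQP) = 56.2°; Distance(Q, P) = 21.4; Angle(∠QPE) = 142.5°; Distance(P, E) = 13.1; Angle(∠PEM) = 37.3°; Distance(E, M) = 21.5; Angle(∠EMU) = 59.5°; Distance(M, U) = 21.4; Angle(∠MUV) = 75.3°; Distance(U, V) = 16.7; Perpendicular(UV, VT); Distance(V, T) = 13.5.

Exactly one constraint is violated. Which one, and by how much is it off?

Distance(V, T) = 13.5 — off by 5.80.

A = (0.00, 0.00) ✓; AQ at -34.60° ✓; |AQ| = 8.600 ✓; ∠AQP = 56.20° ✓; |QP| = 21.40 ✓; ∠QPE = 142.5° ✓; |PE| = 13.10 ✓; ∠PEM = 37.30° ✓; |EM| = 21.50 ✓; ∠EMU = 59.50° ✓; |MU| = 21.40 ✓; ∠MUV = 75.30° ✓; |UV| = 16.70 ✓; ∠(UV, VT) = 90.00° ✓; |VT| = 19.30 ✗.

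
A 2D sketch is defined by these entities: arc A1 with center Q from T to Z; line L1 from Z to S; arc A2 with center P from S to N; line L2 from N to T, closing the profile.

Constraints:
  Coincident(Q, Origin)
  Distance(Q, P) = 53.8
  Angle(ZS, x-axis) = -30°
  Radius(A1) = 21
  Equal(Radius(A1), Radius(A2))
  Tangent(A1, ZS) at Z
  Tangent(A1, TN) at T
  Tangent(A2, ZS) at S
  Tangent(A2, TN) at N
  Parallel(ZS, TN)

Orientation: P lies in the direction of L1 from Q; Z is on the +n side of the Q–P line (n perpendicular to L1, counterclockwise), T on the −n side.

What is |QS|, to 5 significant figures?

57.753

Tangency of A1 to both parallel lines with radius 21.0 puts Z and T at Q ± 21.0·n: Z = (10.500, 18.187), T = (-10.500, -18.187). Equal radii place S and N the same way about P: S = P + 21.0·n = (57.092, -8.7135), N = P − 21.0·n = (36.092, -45.087). Then |QS| = |S − Q| = 57.753.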